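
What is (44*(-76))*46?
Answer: -153824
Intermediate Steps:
(44*(-76))*46 = -3344*46 = -153824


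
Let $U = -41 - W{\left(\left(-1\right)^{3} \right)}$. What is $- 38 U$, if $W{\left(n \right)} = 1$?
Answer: $1596$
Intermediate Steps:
$U = -42$ ($U = -41 - 1 = -42$)
$- 38 U = \left(-38\right) \left(-42\right) = 1596$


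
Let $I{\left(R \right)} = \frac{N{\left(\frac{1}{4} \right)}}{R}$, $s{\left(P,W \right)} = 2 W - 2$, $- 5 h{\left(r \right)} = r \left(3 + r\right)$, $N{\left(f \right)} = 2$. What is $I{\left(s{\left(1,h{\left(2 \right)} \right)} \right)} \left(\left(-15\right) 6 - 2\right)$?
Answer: $\frac{92}{3} \approx 30.667$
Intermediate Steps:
$h{\left(r \right)} = - \frac{r \left(3 + r\right)}{5}$
$s{\left(P,W \right)} = -2 + 2 W$
$I{\left(R \right)} = \frac{2}{R}$
$I{\left(s{\left(1,h{\left(2 \right)} \right)} \right)} \left(\left(-15\right) 6 - 2\right) = \frac{2}{-2 + 2 \left(\left(- \frac{1}{5}\right) 2 \left(3 + 2\right)\right)} \left(\left(-15\right) 6 - 2\right) = \frac{2}{-2 + 2 \left(\left(- \frac{1}{5}\right) 2 \cdot 5\right)} \left(-90 - 2\right) = \frac{2}{-2 + 2 \left(-2\right)} \left(-92\right) = \frac{2}{-2 - 4} \left(-92\right) = \frac{2}{-6} \left(-92\right) = 2 \left(- \frac{1}{6}\right) \left(-92\right) = \left(- \frac{1}{3}\right) \left(-92\right) = \frac{92}{3}$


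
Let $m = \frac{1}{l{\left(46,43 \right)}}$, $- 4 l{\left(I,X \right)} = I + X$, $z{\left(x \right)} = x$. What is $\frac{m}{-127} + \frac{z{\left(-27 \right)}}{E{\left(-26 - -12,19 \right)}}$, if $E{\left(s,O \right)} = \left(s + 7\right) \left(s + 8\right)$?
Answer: $- \frac{101671}{158242} \approx -0.6425$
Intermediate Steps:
$l{\left(I,X \right)} = - \frac{I}{4} - \frac{X}{4}$ ($l{\left(I,X \right)} = - \frac{I + X}{4} = - \frac{I}{4} - \frac{X}{4}$)
$E{\left(s,O \right)} = \left(7 + s\right) \left(8 + s\right)$
$m = - \frac{4}{89}$ ($m = \frac{1}{\left(- \frac{1}{4}\right) 46 - \frac{43}{4}} = \frac{1}{- \frac{23}{2} - \frac{43}{4}} = \frac{1}{- \frac{89}{4}} = - \frac{4}{89} \approx -0.044944$)
$\frac{m}{-127} + \frac{z{\left(-27 \right)}}{E{\left(-26 - -12,19 \right)}} = - \frac{4}{89 \left(-127\right)} - \frac{27}{56 + \left(-26 - -12\right)^{2} + 15 \left(-26 - -12\right)} = \left(- \frac{4}{89}\right) \left(- \frac{1}{127}\right) - \frac{27}{56 + \left(-26 + 12\right)^{2} + 15 \left(-26 + 12\right)} = \frac{4}{11303} - \frac{27}{56 + \left(-14\right)^{2} + 15 \left(-14\right)} = \frac{4}{11303} - \frac{27}{56 + 196 - 210} = \frac{4}{11303} - \frac{27}{42} = \frac{4}{11303} - \frac{9}{14} = - \frac{101671}{158242}$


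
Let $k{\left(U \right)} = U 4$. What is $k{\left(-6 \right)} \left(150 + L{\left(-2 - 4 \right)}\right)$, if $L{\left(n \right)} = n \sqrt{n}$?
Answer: $-3600 + 144 i \sqrt{6} \approx -3600.0 + 352.73 i$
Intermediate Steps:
$k{\left(U \right)} = 4 U$
$L{\left(n \right)} = n^{\frac{3}{2}}$
$k{\left(-6 \right)} \left(150 + L{\left(-2 - 4 \right)}\right) = 4 \left(-6\right) \left(150 + \left(-2 - 4\right)^{\frac{3}{2}}\right) = - 24 \left(150 + \left(-6\right)^{\frac{3}{2}}\right) = - 24 \left(150 - 6 i \sqrt{6}\right) = -3600 + 144 i \sqrt{6}$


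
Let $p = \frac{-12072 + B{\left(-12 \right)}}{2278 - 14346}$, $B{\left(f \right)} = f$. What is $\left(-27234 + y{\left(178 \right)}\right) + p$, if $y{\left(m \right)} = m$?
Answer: $- \frac{81624931}{3017} \approx -27055.0$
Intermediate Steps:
$p = \frac{3021}{3017}$ ($p = \frac{-12072 - 12}{2278 - 14346} = - \frac{12084}{-12068} = \left(-12084\right) \left(- \frac{1}{12068}\right) = \frac{3021}{3017} \approx 1.0013$)
$\left(-27234 + y{\left(178 \right)}\right) + p = \left(-27234 + 178\right) + \frac{3021}{3017} = -27056 + \frac{3021}{3017} = - \frac{81624931}{3017}$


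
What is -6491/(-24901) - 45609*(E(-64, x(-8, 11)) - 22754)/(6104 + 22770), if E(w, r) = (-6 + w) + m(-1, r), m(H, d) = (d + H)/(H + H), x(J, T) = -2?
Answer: 51839844509573/1437982948 ≈ 36050.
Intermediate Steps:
m(H, d) = (H + d)/(2*H) (m(H, d) = (H + d)/((2*H)) = (H + d)*(1/(2*H)) = (H + d)/(2*H))
E(w, r) = -11/2 + w - r/2 (E(w, r) = (-6 + w) + (½)*(-1 + r)/(-1) = (-6 + w) + (½)*(-1)*(-1 + r) = (-6 + w) + (½ - r/2) = -11/2 + w - r/2)
-6491/(-24901) - 45609*(E(-64, x(-8, 11)) - 22754)/(6104 + 22770) = -6491/(-24901) - 45609*((-11/2 - 64 - ½*(-2)) - 22754)/(6104 + 22770) = -6491*(-1/24901) - 45609/(28874/((-11/2 - 64 + 1) - 22754)) = 6491/24901 - 45609/(28874/(-137/2 - 22754)) = 6491/24901 - 45609/(28874/(-45645/2)) = 6491/24901 - 45609/(28874*(-2/45645)) = 6491/24901 - 45609/(-57748/45645) = 6491/24901 - 45609*(-45645/57748) = 6491/24901 + 2081822805/57748 = 51839844509573/1437982948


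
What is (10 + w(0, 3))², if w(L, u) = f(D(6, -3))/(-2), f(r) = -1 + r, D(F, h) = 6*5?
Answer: 81/4 ≈ 20.250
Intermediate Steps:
D(F, h) = 30
w(L, u) = -29/2 (w(L, u) = (-1 + 30)/(-2) = 29*(-½) = -29/2)
(10 + w(0, 3))² = (10 - 29/2)² = (-9/2)² = 81/4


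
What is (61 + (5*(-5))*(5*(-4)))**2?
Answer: 314721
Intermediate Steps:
(61 + (5*(-5))*(5*(-4)))**2 = (61 - 25*(-20))**2 = (61 + 500)**2 = 561**2 = 314721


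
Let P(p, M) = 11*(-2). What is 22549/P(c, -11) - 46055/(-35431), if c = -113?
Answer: -72538219/70862 ≈ -1023.7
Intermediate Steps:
P(p, M) = -22
22549/P(c, -11) - 46055/(-35431) = 22549/(-22) - 46055/(-35431) = 22549*(-1/22) - 46055*(-1/35431) = -22549/22 + 46055/35431 = -72538219/70862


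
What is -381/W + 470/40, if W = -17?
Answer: 2323/68 ≈ 34.162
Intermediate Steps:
-381/W + 470/40 = -381/(-17) + 470/40 = -381*(-1/17) + 470*(1/40) = 381/17 + 47/4 = 2323/68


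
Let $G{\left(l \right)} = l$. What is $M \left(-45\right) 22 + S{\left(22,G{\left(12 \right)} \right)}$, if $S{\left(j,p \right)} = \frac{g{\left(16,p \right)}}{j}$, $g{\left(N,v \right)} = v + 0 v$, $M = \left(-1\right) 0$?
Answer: $\frac{6}{11} \approx 0.54545$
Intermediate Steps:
$M = 0$
$g{\left(N,v \right)} = v$ ($g{\left(N,v \right)} = v + 0 = v$)
$S{\left(j,p \right)} = \frac{p}{j}$
$M \left(-45\right) 22 + S{\left(22,G{\left(12 \right)} \right)} = 0 \left(-45\right) 22 + \frac{12}{22} = 0 \cdot 22 + 12 \cdot \frac{1}{22} = 0 + \frac{6}{11} = \frac{6}{11}$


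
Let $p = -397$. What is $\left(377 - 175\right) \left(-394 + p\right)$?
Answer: $-159782$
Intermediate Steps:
$\left(377 - 175\right) \left(-394 + p\right) = \left(377 - 175\right) \left(-394 - 397\right) = 202 \left(-791\right) = -159782$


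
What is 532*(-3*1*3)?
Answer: -4788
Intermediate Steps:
532*(-3*1*3) = 532*(-3*3) = 532*(-9) = -4788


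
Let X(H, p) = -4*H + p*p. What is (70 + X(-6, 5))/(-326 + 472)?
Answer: 119/146 ≈ 0.81507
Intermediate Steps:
X(H, p) = p² - 4*H (X(H, p) = -4*H + p² = p² - 4*H)
(70 + X(-6, 5))/(-326 + 472) = (70 + (5² - 4*(-6)))/(-326 + 472) = (70 + (25 + 24))/146 = (70 + 49)*(1/146) = 119*(1/146) = 119/146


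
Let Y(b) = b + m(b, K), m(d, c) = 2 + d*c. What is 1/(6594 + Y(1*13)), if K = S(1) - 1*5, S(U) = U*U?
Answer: 1/6557 ≈ 0.00015251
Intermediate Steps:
S(U) = U²
K = -4 (K = 1² - 1*5 = 1 - 5 = -4)
m(d, c) = 2 + c*d
Y(b) = 2 - 3*b (Y(b) = b + (2 - 4*b) = 2 - 3*b)
1/(6594 + Y(1*13)) = 1/(6594 + (2 - 3*13)) = 1/(6594 + (2 - 39)) = 1/(6594 - 37) = 1/6557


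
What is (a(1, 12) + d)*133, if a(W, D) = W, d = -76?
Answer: -9975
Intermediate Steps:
(a(1, 12) + d)*133 = (1 - 76)*133 = -75*133 = -9975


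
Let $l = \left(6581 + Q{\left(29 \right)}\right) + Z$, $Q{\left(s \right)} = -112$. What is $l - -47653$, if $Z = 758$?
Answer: $54880$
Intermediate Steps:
$l = 7227$ ($l = \left(6581 - 112\right) + 758 = 6469 + 758 = 7227$)
$l - -47653 = 7227 - -47653 = 7227 + 47653 = 54880$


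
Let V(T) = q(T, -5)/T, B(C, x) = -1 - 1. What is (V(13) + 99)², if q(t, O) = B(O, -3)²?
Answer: 1666681/169 ≈ 9862.0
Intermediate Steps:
B(C, x) = -2
q(t, O) = 4 (q(t, O) = (-2)² = 4)
V(T) = 4/T
(V(13) + 99)² = (4/13 + 99)² = (1291/13)² = 1666681/169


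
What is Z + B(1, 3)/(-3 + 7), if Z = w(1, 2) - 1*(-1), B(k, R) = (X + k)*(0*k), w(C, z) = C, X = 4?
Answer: 2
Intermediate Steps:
B(k, R) = 0 (B(k, R) = (4 + k)*(0*k) = (4 + k)*0 = 0)
Z = 2 (Z = 1 - 1*(-1) = 1 + 1 = 2)
Z + B(1, 3)/(-3 + 7) = 2 + 0/(-3 + 7) = 2 + 0/4 = 2 + 0*(1/4) = 2 + 0 = 2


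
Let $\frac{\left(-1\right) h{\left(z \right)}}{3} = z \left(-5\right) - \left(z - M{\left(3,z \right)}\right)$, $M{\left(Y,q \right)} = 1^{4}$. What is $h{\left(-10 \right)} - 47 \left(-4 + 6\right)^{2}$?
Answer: $-371$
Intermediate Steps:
$M{\left(Y,q \right)} = 1$
$h{\left(z \right)} = -3 + 18 z$ ($h{\left(z \right)} = - 3 \left(z \left(-5\right) - \left(-1 + z\right)\right) = - 3 \left(- 5 z - \left(-1 + z\right)\right) = - 3 \left(1 - 6 z\right) = -3 + 18 z$)
$h{\left(-10 \right)} - 47 \left(-4 + 6\right)^{2} = \left(-3 + 18 \left(-10\right)\right) - 47 \left(-4 + 6\right)^{2} = \left(-3 - 180\right) - 47 \cdot 2^{2} = -183 - 188 = -371$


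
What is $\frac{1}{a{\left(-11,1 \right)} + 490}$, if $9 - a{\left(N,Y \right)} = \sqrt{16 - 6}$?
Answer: $\frac{499}{248991} + \frac{\sqrt{10}}{248991} \approx 0.0020168$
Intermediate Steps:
$a{\left(N,Y \right)} = 9 - \sqrt{10}$ ($a{\left(N,Y \right)} = 9 - \sqrt{16 - 6} = 9 - \sqrt{10}$)
$\frac{1}{a{\left(-11,1 \right)} + 490} = \frac{1}{\left(9 - \sqrt{10}\right) + 490} = \frac{1}{499 - \sqrt{10}}$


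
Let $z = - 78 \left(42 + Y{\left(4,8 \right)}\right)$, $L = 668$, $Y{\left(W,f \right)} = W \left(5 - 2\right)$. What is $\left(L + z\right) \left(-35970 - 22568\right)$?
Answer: $207458672$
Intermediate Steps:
$Y{\left(W,f \right)} = 3 W$ ($Y{\left(W,f \right)} = W 3 = 3 W$)
$z = -4212$ ($z = - 78 \left(42 + 3 \cdot 4\right) = - 78 \left(42 + 12\right) = \left(-78\right) 54 = -4212$)
$\left(L + z\right) \left(-35970 - 22568\right) = \left(668 - 4212\right) \left(-35970 - 22568\right) = \left(-3544\right) \left(-58538\right) = 207458672$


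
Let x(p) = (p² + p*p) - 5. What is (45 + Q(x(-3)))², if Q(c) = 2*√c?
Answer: 2077 + 180*√13 ≈ 2726.0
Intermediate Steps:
x(p) = -5 + 2*p² (x(p) = (p² + p²) - 5 = 2*p² - 5 = -5 + 2*p²)
(45 + Q(x(-3)))² = (45 + 2*√(-5 + 2*(-3)²))² = (45 + 2*√(-5 + 2*9))² = (45 + 2*√(-5 + 18))² = (45 + 2*√13)²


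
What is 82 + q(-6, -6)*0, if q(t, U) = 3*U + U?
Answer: 82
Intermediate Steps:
q(t, U) = 4*U
82 + q(-6, -6)*0 = 82 + (4*(-6))*0 = 82 - 24*0 = 82 + 0 = 82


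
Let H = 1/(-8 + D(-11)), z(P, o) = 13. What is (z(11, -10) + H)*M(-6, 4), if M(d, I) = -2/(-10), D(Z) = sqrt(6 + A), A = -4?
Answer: 399/155 - sqrt(2)/310 ≈ 2.5696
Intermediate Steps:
D(Z) = sqrt(2) (D(Z) = sqrt(6 - 4) = sqrt(2))
M(d, I) = 1/5 (M(d, I) = -2*(-1/10) = 1/5)
H = 1/(-8 + sqrt(2)) ≈ -0.15184
(z(11, -10) + H)*M(-6, 4) = (13 + (-4/31 - sqrt(2)/62))*(1/5) = (399/31 - sqrt(2)/62)*(1/5) = 399/155 - sqrt(2)/310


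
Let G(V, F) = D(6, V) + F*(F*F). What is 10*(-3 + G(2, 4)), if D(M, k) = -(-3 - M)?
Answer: 700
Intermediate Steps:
D(M, k) = 3 + M
G(V, F) = 9 + F**3 (G(V, F) = (3 + 6) + F*(F*F) = 9 + F*F**2 = 9 + F**3)
10*(-3 + G(2, 4)) = 10*(-3 + (9 + 4**3)) = 10*(-3 + (9 + 64)) = 10*(-3 + 73) = 10*70 = 700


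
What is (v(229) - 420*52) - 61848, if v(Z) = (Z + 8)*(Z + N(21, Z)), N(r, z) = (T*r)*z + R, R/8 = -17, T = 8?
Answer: 9056217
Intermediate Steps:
R = -136 (R = 8*(-17) = -136)
N(r, z) = -136 + 8*r*z (N(r, z) = (8*r)*z - 136 = 8*r*z - 136 = -136 + 8*r*z)
v(Z) = (-136 + 169*Z)*(8 + Z) (v(Z) = (Z + 8)*(Z + (-136 + 8*21*Z)) = (8 + Z)*(Z + (-136 + 168*Z)) = (8 + Z)*(-136 + 169*Z) = (-136 + 169*Z)*(8 + Z))
(v(229) - 420*52) - 61848 = ((-1088 + 169*229² + 1216*229) - 420*52) - 61848 = ((-1088 + 169*52441 + 278464) - 35*624) - 61848 = ((-1088 + 8862529 + 278464) - 21840) - 61848 = (9139905 - 21840) - 61848 = 9118065 - 61848 = 9056217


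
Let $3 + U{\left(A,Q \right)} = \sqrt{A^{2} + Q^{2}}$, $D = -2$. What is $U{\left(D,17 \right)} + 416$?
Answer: $413 + \sqrt{293} \approx 430.12$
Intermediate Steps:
$U{\left(A,Q \right)} = -3 + \sqrt{A^{2} + Q^{2}}$
$U{\left(D,17 \right)} + 416 = \left(-3 + \sqrt{\left(-2\right)^{2} + 17^{2}}\right) + 416 = \left(-3 + \sqrt{4 + 289}\right) + 416 = \left(-3 + \sqrt{293}\right) + 416 = 413 + \sqrt{293}$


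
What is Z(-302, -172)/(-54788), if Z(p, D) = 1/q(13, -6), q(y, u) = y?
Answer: -1/712244 ≈ -1.4040e-6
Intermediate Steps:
Z(p, D) = 1/13
Z(-302, -172)/(-54788) = (1/13)/(-54788) = (1/13)*(-1/54788) = -1/712244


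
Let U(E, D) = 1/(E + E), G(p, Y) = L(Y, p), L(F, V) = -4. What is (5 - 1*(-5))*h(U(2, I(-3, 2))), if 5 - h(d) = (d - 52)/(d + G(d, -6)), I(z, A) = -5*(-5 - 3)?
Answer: -88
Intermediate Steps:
G(p, Y) = -4
I(z, A) = 40 (I(z, A) = -5*(-8) = 40)
U(E, D) = 1/(2*E)
h(d) = 5 - (-52 + d)/(-4 + d) (h(d) = 5 - (d - 52)/(d - 4) = 5 - (-52 + d)/(-4 + d))
(5 - 1*(-5))*h(U(2, I(-3, 2))) = (5 - 1*(-5))*(4*(8 + (½)/2)/(-4 + (½)/2)) = (5 + 5)*(4*(8 + (½)*(½))/(-4 + (½)*(½))) = 10*(4*(8 + ¼)/(-4 + ¼)) = 10*(4*(33/4)/(-15/4)) = 10*(4*(-4/15)*(33/4)) = 10*(-44/5) = -88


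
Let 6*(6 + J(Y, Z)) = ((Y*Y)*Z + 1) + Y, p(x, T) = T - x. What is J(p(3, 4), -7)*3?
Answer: -41/2 ≈ -20.500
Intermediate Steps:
J(Y, Z) = -35/6 + Y/6 + Z*Y²/6 (J(Y, Z) = -6 + (((Y*Y)*Z + 1) + Y)/6 = -6 + ((Y²*Z + 1) + Y)/6 = -6 + ((Z*Y² + 1) + Y)/6 = -6 + ((1 + Z*Y²) + Y)/6 = -6 + (1 + Y + Z*Y²)/6 = -6 + (⅙ + Y/6 + Z*Y²/6) = -35/6 + Y/6 + Z*Y²/6)
J(p(3, 4), -7)*3 = (-35/6 + (4 - 1*3)/6 + (⅙)*(-7)*(4 - 1*3)²)*3 = (-35/6 + (4 - 3)/6 + (⅙)*(-7)*(4 - 3)²)*3 = (-35/6 + (⅙)*1 + (⅙)*(-7)*1²)*3 = (-35/6 + ⅙ + (⅙)*(-7)*1)*3 = (-35/6 + ⅙ - 7/6)*3 = -41/6*3 = -41/2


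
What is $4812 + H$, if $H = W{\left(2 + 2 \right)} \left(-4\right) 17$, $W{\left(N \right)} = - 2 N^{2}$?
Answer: $6988$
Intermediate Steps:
$H = 2176$ ($H = - 2 \left(2 + 2\right)^{2} \left(-4\right) 17 = - 2 \cdot 4^{2} \left(-4\right) 17 = \left(-2\right) 16 \left(-4\right) 17 = \left(-32\right) \left(-4\right) 17 = 128 \cdot 17 = 2176$)
$4812 + H = 4812 + 2176 = 6988$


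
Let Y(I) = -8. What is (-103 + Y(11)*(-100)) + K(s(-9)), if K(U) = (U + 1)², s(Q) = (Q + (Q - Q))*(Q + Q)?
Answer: 27266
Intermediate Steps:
s(Q) = 2*Q² (s(Q) = (Q + 0)*(2*Q) = Q*(2*Q) = 2*Q²)
K(U) = (1 + U)²
(-103 + Y(11)*(-100)) + K(s(-9)) = (-103 - 8*(-100)) + (1 + 2*(-9)²)² = (-103 + 800) + (1 + 2*81)² = 697 + (1 + 162)² = 697 + 163² = 697 + 26569 = 27266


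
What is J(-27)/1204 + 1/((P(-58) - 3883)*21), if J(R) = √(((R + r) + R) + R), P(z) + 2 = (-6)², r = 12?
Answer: -1/80829 + I*√69/1204 ≈ -1.2372e-5 + 0.0068992*I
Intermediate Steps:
P(z) = 34 (P(z) = -2 + (-6)² = -2 + 36 = 34)
J(R) = √(12 + 3*R) (J(R) = √(((R + 12) + R) + R) = √(((12 + R) + R) + R) = √((12 + 2*R) + R) = √(12 + 3*R))
J(-27)/1204 + 1/((P(-58) - 3883)*21) = √(12 + 3*(-27))/1204 + 1/((34 - 3883)*21) = √(12 - 81)*(1/1204) + (1/21)/(-3849) = √(-69)*(1/1204) - 1/3849*1/21 = (I*√69)*(1/1204) - 1/80829 = I*√69/1204 - 1/80829 = -1/80829 + I*√69/1204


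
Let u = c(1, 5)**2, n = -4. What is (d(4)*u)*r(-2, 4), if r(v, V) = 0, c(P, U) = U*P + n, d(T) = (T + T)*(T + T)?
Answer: 0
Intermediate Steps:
d(T) = 4*T**2 (d(T) = (2*T)*(2*T) = 4*T**2)
c(P, U) = -4 + P*U (c(P, U) = U*P - 4 = P*U - 4 = -4 + P*U)
u = 1 (u = (-4 + 1*5)**2 = (-4 + 5)**2 = 1**2 = 1)
(d(4)*u)*r(-2, 4) = ((4*4**2)*1)*0 = ((4*16)*1)*0 = (64*1)*0 = 64*0 = 0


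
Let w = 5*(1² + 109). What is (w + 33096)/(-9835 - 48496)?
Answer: -33646/58331 ≈ -0.57681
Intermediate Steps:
w = 550 (w = 5*(1 + 109) = 5*110 = 550)
(w + 33096)/(-9835 - 48496) = (550 + 33096)/(-9835 - 48496) = 33646/(-58331) = 33646*(-1/58331) = -33646/58331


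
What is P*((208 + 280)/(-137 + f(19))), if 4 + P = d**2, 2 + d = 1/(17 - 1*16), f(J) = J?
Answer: 732/59 ≈ 12.407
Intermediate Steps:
d = -1 (d = -2 + 1/(17 - 1*16) = -2 + 1/(17 - 16) = -2 + 1/1 = -2 + 1 = -1)
P = -3 (P = -4 + (-1)**2 = -4 + 1 = -3)
P*((208 + 280)/(-137 + f(19))) = -3*(208 + 280)/(-137 + 19) = -1464/(-118) = -1464*(-1)/118 = -3*(-244/59) = 732/59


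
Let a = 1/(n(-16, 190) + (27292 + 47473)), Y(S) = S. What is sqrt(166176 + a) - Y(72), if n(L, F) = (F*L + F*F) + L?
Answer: -72 + sqrt(1931427169318465)/107809 ≈ 335.65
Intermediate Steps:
n(L, F) = L + F**2 + F*L (n(L, F) = (F*L + F**2) + L = (F**2 + F*L) + L = L + F**2 + F*L)
a = 1/107809 (a = 1/((-16 + 190**2 + 190*(-16)) + (27292 + 47473)) = 1/((-16 + 36100 - 3040) + 74765) = 1/(33044 + 74765) = 1/107809 ≈ 9.2757e-6)
sqrt(166176 + a) - Y(72) = sqrt(166176 + 1/107809) - 1*72 = sqrt(17915268385/107809) - 72 = sqrt(1931427169318465)/107809 - 72 = -72 + sqrt(1931427169318465)/107809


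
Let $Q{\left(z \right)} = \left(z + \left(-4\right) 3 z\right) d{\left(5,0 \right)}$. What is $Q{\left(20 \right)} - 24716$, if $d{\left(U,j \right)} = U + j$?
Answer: $-25816$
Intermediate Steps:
$Q{\left(z \right)} = - 55 z$ ($Q{\left(z \right)} = \left(z + \left(-4\right) 3 z\right) \left(5 + 0\right) = \left(z - 12 z\right) 5 = - 11 z 5 = - 55 z$)
$Q{\left(20 \right)} - 24716 = \left(-55\right) 20 - 24716 = -1100 - 24716 = -25816$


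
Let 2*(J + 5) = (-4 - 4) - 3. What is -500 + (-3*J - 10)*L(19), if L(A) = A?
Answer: -183/2 ≈ -91.500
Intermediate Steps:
J = -21/2 (J = -5 + ((-4 - 4) - 3)/2 = -5 + (-8 - 3)/2 = -5 + (1/2)*(-11) = -5 - 11/2 = -21/2 ≈ -10.500)
-500 + (-3*J - 10)*L(19) = -500 + (-3*(-21/2) - 10)*19 = -500 + (63/2 - 10)*19 = -500 + (43/2)*19 = -500 + 817/2 = -183/2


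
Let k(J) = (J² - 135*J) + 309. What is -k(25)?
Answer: 2441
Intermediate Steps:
k(J) = 309 + J² - 135*J
-k(25) = -(309 + 25² - 135*25) = -(309 + 625 - 3375) = -1*(-2441) = 2441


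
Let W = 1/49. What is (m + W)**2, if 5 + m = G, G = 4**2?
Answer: 291600/2401 ≈ 121.45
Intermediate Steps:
G = 16
m = 11 (m = -5 + 16 = 11)
W = 1/49 ≈ 0.020408
(m + W)**2 = (11 + 1/49)**2 = (540/49)**2 = 291600/2401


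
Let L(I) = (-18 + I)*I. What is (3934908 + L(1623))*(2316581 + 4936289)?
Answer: 47432486042010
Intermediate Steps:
L(I) = I*(-18 + I)
(3934908 + L(1623))*(2316581 + 4936289) = (3934908 + 1623*(-18 + 1623))*(2316581 + 4936289) = (3934908 + 1623*1605)*7252870 = (3934908 + 2604915)*7252870 = 6539823*7252870 = 47432486042010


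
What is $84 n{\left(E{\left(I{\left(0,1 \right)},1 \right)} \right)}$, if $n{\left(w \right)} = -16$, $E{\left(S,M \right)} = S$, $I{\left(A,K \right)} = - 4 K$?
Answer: $-1344$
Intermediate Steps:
$84 n{\left(E{\left(I{\left(0,1 \right)},1 \right)} \right)} = 84 \left(-16\right) = -1344$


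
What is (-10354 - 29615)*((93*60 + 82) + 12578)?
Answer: -729034560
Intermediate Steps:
(-10354 - 29615)*((93*60 + 82) + 12578) = -39969*((5580 + 82) + 12578) = -39969*(5662 + 12578) = -39969*18240 = -729034560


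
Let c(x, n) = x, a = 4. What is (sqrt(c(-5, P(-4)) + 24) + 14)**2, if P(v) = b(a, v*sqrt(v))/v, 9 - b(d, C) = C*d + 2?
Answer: (14 + sqrt(19))**2 ≈ 337.05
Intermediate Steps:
b(d, C) = 7 - C*d (b(d, C) = 9 - (C*d + 2) = 9 - (2 + C*d) = 9 + (-2 - C*d) = 7 - C*d)
P(v) = (7 - 4*v**(3/2))/v (P(v) = (7 - 1*v*sqrt(v)*4)/v = (7 - 1*v**(3/2)*4)/v = (7 - 4*v**(3/2))/v)
(sqrt(c(-5, P(-4)) + 24) + 14)**2 = (sqrt(-5 + 24) + 14)**2 = (sqrt(19) + 14)**2 = (14 + sqrt(19))**2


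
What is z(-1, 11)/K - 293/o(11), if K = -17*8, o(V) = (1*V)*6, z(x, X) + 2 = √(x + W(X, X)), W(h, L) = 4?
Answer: -9929/2244 - √3/136 ≈ -4.4374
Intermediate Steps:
z(x, X) = -2 + √(4 + x) (z(x, X) = -2 + √(x + 4) = -2 + √(4 + x))
o(V) = 6*V (o(V) = V*6 = 6*V)
K = -136
z(-1, 11)/K - 293/o(11) = (-2 + √(4 - 1))/(-136) - 293/(6*11) = (-2 + √3)*(-1/136) - 293/66 = (1/68 - √3/136) - 293*1/66 = (1/68 - √3/136) - 293/66 = -9929/2244 - √3/136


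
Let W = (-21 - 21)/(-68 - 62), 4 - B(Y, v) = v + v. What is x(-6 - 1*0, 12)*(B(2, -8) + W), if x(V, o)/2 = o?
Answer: 31704/65 ≈ 487.75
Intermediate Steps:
x(V, o) = 2*o
B(Y, v) = 4 - 2*v (B(Y, v) = 4 - (v + v) = 4 - 2*v)
W = 21/65 (W = -42/(-130) = -42*(-1/130) = 21/65 ≈ 0.32308)
x(-6 - 1*0, 12)*(B(2, -8) + W) = (2*12)*((4 - 2*(-8)) + 21/65) = 24*((4 + 16) + 21/65) = 24*(20 + 21/65) = 24*(1321/65) = 31704/65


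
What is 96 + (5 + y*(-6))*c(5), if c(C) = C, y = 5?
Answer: -29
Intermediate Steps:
96 + (5 + y*(-6))*c(5) = 96 + (5 + 5*(-6))*5 = 96 + (5 - 30)*5 = 96 - 25*5 = 96 - 125 = -29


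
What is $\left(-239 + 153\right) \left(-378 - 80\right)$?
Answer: $39388$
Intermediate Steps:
$\left(-239 + 153\right) \left(-378 - 80\right) = \left(-86\right) \left(-458\right) = 39388$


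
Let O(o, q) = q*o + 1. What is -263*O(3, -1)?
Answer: 526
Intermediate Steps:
O(o, q) = 1 + o*q (O(o, q) = o*q + 1 = 1 + o*q)
-263*O(3, -1) = -263*(1 + 3*(-1)) = -263*(1 - 3) = -263*(-2) = 526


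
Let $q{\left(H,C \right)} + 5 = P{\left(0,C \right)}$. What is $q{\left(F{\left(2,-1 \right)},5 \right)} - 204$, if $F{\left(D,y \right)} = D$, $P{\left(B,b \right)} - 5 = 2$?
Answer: $-202$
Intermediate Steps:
$P{\left(B,b \right)} = 7$ ($P{\left(B,b \right)} = 5 + 2 = 7$)
$q{\left(H,C \right)} = 2$ ($q{\left(H,C \right)} = -5 + 7 = 2$)
$q{\left(F{\left(2,-1 \right)},5 \right)} - 204 = 2 - 204 = -202$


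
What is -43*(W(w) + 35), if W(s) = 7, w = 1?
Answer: -1806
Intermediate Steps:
-43*(W(w) + 35) = -43*(7 + 35) = -43*42 = -1806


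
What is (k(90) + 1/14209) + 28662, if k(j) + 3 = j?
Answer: 408494542/14209 ≈ 28749.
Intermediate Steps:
k(j) = -3 + j
(k(90) + 1/14209) + 28662 = ((-3 + 90) + 1/14209) + 28662 = (87 + 1/14209) + 28662 = 1236184/14209 + 28662 = 408494542/14209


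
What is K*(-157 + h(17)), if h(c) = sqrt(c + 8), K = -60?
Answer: 9120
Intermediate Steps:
h(c) = sqrt(8 + c)
K*(-157 + h(17)) = -60*(-157 + sqrt(8 + 17)) = -60*(-157 + sqrt(25)) = -60*(-157 + 5) = -60*(-152) = 9120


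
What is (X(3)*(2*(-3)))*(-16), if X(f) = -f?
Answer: -288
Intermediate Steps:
(X(3)*(2*(-3)))*(-16) = ((-1*3)*(2*(-3)))*(-16) = -3*(-6)*(-16) = 18*(-16) = -288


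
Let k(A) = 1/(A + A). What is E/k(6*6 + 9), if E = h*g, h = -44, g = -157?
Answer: 621720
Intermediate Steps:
E = 6908 (E = -44*(-157) = 6908)
k(A) = 1/(2*A)
E/k(6*6 + 9) = 6908/((1/(2*(6*6 + 9)))) = 6908/((1/(2*(36 + 9)))) = 6908/(((½)/45)) = 6908/(((½)*(1/45))) = 6908/(1/90) = 6908*90 = 621720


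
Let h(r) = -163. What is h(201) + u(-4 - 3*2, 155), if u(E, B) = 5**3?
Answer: -38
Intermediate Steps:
u(E, B) = 125
h(201) + u(-4 - 3*2, 155) = -163 + 125 = -38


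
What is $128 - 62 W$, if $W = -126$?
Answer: $7940$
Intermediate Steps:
$128 - 62 W = 128 - -7812 = 128 + 7812 = 7940$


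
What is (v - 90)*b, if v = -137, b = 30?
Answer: -6810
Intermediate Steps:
(v - 90)*b = (-137 - 90)*30 = -227*30 = -6810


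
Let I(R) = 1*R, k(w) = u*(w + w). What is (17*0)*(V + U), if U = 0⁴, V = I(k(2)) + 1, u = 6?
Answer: 0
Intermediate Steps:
k(w) = 12*w (k(w) = 6*(w + w) = 6*(2*w) = 12*w)
I(R) = R
V = 25 (V = 12*2 + 1 = 24 + 1 = 25)
U = 0
(17*0)*(V + U) = (17*0)*(25 + 0) = 0*25 = 0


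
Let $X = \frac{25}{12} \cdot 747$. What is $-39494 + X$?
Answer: $- \frac{151751}{4} \approx -37938.0$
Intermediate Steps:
$X = \frac{6225}{4}$ ($X = 25 \cdot \frac{1}{12} \cdot 747 = \frac{25}{12} \cdot 747 = \frac{6225}{4} \approx 1556.3$)
$-39494 + X = -39494 + \frac{6225}{4} = - \frac{151751}{4}$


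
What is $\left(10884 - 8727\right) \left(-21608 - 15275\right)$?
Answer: $-79556631$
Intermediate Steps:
$\left(10884 - 8727\right) \left(-21608 - 15275\right) = 2157 \left(-36883\right) = -79556631$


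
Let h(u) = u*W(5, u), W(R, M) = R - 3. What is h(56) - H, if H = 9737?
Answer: -9625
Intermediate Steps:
W(R, M) = -3 + R
h(u) = 2*u (h(u) = u*(-3 + 5) = u*2 = 2*u)
h(56) - H = 2*56 - 1*9737 = 112 - 9737 = -9625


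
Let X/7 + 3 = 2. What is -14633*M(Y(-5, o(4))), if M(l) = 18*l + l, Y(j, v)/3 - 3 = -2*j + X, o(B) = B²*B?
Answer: -5004486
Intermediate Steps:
X = -7 (X = -21 + 7*2 = -21 + 14 = -7)
o(B) = B³
Y(j, v) = -12 - 6*j (Y(j, v) = 9 + 3*(-2*j - 7) = 9 + 3*(-7 - 2*j) = 9 + (-21 - 6*j) = -12 - 6*j)
M(l) = 19*l
-14633*M(Y(-5, o(4))) = -278027*(-12 - 6*(-5)) = -278027*(-12 + 30) = -278027*18 = -14633*342 = -5004486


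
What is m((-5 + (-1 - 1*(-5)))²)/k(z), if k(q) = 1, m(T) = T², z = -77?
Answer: 1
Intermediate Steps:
m((-5 + (-1 - 1*(-5)))²)/k(z) = ((-5 + (-1 - 1*(-5)))²)²/1 = ((-5 + (-1 + 5))²)²*1 = ((-5 + 4)²)²*1 = ((-1)²)²*1 = 1²*1 = 1*1 = 1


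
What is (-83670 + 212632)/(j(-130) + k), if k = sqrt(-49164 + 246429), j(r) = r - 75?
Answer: 2643721/15524 + 64481*sqrt(197265)/77620 ≈ 539.26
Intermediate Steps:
j(r) = -75 + r
k = sqrt(197265) ≈ 444.15
(-83670 + 212632)/(j(-130) + k) = (-83670 + 212632)/((-75 - 130) + sqrt(197265)) = 128962/(-205 + sqrt(197265))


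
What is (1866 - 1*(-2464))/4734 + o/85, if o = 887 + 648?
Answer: 763474/40239 ≈ 18.973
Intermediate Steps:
o = 1535
(1866 - 1*(-2464))/4734 + o/85 = (1866 - 1*(-2464))/4734 + 1535/85 = (1866 + 2464)*(1/4734) + 1535*(1/85) = 4330*(1/4734) + 307/17 = 2165/2367 + 307/17 = 763474/40239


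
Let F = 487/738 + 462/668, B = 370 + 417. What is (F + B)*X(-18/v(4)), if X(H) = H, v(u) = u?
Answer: -48580585/13694 ≈ -3547.6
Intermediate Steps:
B = 787
F = 83284/61623 (F = 487*(1/738) + 462*(1/668) = 487/738 + 231/334 = 83284/61623 ≈ 1.3515)
(F + B)*X(-18/v(4)) = (83284/61623 + 787)*(-18/4) = 48580585*(-18*1/4)/61623 = (48580585/61623)*(-9/2) = -48580585/13694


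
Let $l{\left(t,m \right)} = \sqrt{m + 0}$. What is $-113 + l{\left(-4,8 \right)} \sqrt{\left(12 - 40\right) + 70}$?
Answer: $-113 + 4 \sqrt{21} \approx -94.67$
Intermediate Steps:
$l{\left(t,m \right)} = \sqrt{m}$
$-113 + l{\left(-4,8 \right)} \sqrt{\left(12 - 40\right) + 70} = -113 + \sqrt{8} \sqrt{\left(12 - 40\right) + 70} = -113 + 2 \sqrt{2} \sqrt{\left(12 - 40\right) + 70} = -113 + 2 \sqrt{2} \sqrt{-28 + 70} = -113 + 2 \sqrt{2} \sqrt{42} = -113 + 4 \sqrt{21}$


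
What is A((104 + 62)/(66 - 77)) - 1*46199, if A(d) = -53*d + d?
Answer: -499557/11 ≈ -45414.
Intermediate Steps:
A(d) = -52*d
A((104 + 62)/(66 - 77)) - 1*46199 = -52*(104 + 62)/(66 - 77) - 1*46199 = -8632/(-11) - 46199 = -8632*(-1)/11 - 46199 = -52*(-166/11) - 46199 = 8632/11 - 46199 = -499557/11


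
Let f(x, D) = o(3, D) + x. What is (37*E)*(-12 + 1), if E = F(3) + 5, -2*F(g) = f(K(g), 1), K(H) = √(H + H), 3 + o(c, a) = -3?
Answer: -3256 + 407*√6/2 ≈ -2757.5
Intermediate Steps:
o(c, a) = -6 (o(c, a) = -3 - 3 = -6)
K(H) = √2*√H (K(H) = √(2*H) = √2*√H)
f(x, D) = -6 + x
F(g) = 3 - √2*√g/2 (F(g) = -(-6 + √2*√g)/2 = 3 - √2*√g/2)
E = 8 - √6/2 (E = (3 - √2*√3/2) + 5 = (3 - √6/2) + 5 = 8 - √6/2 ≈ 6.7753)
(37*E)*(-12 + 1) = (37*(8 - √6/2))*(-12 + 1) = (296 - 37*√6/2)*(-11) = -3256 + 407*√6/2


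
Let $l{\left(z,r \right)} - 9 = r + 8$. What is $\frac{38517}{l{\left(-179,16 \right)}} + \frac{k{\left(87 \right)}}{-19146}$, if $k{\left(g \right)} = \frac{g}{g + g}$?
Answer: $\frac{491630977}{421212} \approx 1167.2$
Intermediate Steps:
$k{\left(g \right)} = \frac{1}{2}$ ($k{\left(g \right)} = \frac{g}{2 g} = \frac{1}{2 g} g = \frac{1}{2}$)
$l{\left(z,r \right)} = 17 + r$ ($l{\left(z,r \right)} = 9 + \left(r + 8\right) = 9 + \left(8 + r\right) = 17 + r$)
$\frac{38517}{l{\left(-179,16 \right)}} + \frac{k{\left(87 \right)}}{-19146} = \frac{38517}{17 + 16} + \frac{1}{2 \left(-19146\right)} = \frac{38517}{33} + \frac{1}{2} \left(- \frac{1}{19146}\right) = 38517 \cdot \frac{1}{33} - \frac{1}{38292} = \frac{12839}{11} - \frac{1}{38292} = \frac{491630977}{421212}$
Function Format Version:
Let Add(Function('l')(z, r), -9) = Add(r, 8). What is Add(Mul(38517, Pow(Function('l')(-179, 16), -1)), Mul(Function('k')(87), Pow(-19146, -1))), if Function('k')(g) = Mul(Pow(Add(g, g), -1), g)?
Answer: Rational(491630977, 421212) ≈ 1167.2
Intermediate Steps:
Function('k')(g) = Rational(1, 2) (Function('k')(g) = Mul(Pow(Mul(2, g), -1), g) = Mul(Mul(Rational(1, 2), Pow(g, -1)), g) = Rational(1, 2))
Function('l')(z, r) = Add(17, r) (Function('l')(z, r) = Add(9, Add(r, 8)) = Add(9, Add(8, r)) = Add(17, r))
Add(Mul(38517, Pow(Function('l')(-179, 16), -1)), Mul(Function('k')(87), Pow(-19146, -1))) = Add(Mul(38517, Pow(Add(17, 16), -1)), Mul(Rational(1, 2), Pow(-19146, -1))) = Add(Mul(38517, Pow(33, -1)), Mul(Rational(1, 2), Rational(-1, 19146))) = Add(Mul(38517, Rational(1, 33)), Rational(-1, 38292)) = Add(Rational(12839, 11), Rational(-1, 38292)) = Rational(491630977, 421212)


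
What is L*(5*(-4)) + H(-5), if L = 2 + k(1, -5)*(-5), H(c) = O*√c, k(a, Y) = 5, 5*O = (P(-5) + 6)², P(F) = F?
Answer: 460 + I*√5/5 ≈ 460.0 + 0.44721*I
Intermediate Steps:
O = ⅕ (O = (-5 + 6)²/5 = (⅕)*1² = (⅕)*1 = ⅕ ≈ 0.20000)
H(c) = √c/5
L = -23 (L = 2 + 5*(-5) = 2 - 25 = -23)
L*(5*(-4)) + H(-5) = -115*(-4) + √(-5)/5 = -23*(-20) + (I*√5)/5 = 460 + I*√5/5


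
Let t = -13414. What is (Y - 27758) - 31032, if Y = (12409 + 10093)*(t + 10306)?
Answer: -69995006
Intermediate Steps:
Y = -69936216 (Y = (12409 + 10093)*(-13414 + 10306) = 22502*(-3108) = -69936216)
(Y - 27758) - 31032 = (-69936216 - 27758) - 31032 = -69963974 - 31032 = -69995006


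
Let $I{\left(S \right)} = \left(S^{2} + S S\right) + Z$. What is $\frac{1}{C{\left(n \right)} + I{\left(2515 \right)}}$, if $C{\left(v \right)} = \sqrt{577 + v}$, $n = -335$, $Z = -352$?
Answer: $\frac{6325049}{80012489704681} - \frac{11 \sqrt{2}}{160024979409362} \approx 7.9051 \cdot 10^{-8}$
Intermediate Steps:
$I{\left(S \right)} = -352 + 2 S^{2}$ ($I{\left(S \right)} = \left(S^{2} + S S\right) - 352 = \left(S^{2} + S^{2}\right) - 352 = 2 S^{2} - 352 = -352 + 2 S^{2}$)
$\frac{1}{C{\left(n \right)} + I{\left(2515 \right)}} = \frac{1}{\sqrt{577 - 335} - \left(352 - 2 \cdot 2515^{2}\right)} = \frac{1}{\sqrt{242} + \left(-352 + 2 \cdot 6325225\right)} = \frac{1}{11 \sqrt{2} + \left(-352 + 12650450\right)} = \frac{1}{11 \sqrt{2} + 12650098} = \frac{1}{12650098 + 11 \sqrt{2}}$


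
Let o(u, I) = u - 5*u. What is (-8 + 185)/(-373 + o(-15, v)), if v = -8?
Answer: -177/313 ≈ -0.56550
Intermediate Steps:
o(u, I) = -4*u
(-8 + 185)/(-373 + o(-15, v)) = (-8 + 185)/(-373 - 4*(-15)) = 177/(-373 + 60) = 177/(-313) = 177*(-1/313) = -177/313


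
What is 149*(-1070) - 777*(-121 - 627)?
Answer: 421766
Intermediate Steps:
149*(-1070) - 777*(-121 - 627) = -159430 - 777*(-748) = -159430 - 1*(-581196) = -159430 + 581196 = 421766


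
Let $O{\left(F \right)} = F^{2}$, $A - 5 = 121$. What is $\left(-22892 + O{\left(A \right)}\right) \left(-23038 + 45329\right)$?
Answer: $-156393656$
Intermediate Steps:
$A = 126$ ($A = 5 + 121 = 126$)
$\left(-22892 + O{\left(A \right)}\right) \left(-23038 + 45329\right) = \left(-22892 + 126^{2}\right) \left(-23038 + 45329\right) = \left(-22892 + 15876\right) 22291 = \left(-7016\right) 22291 = -156393656$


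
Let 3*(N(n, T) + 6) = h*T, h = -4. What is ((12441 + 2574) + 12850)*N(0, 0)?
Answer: -167190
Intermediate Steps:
N(n, T) = -6 - 4*T/3 (N(n, T) = -6 + (-4*T)/3 = -6 - 4*T/3)
((12441 + 2574) + 12850)*N(0, 0) = ((12441 + 2574) + 12850)*(-6 - 4/3*0) = (15015 + 12850)*(-6 + 0) = 27865*(-6) = -167190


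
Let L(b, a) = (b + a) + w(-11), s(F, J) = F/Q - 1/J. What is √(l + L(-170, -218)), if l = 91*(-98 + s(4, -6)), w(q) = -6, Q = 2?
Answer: I*√328134/6 ≈ 95.472*I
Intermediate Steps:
s(F, J) = F/2 - 1/J
L(b, a) = -6 + a + b (L(b, a) = (b + a) - 6 = (a + b) - 6 = -6 + a + b)
l = -52325/6 (l = 91*(-98 + ((½)*4 - 1/(-6))) = 91*(-98 + (2 - 1*(-⅙))) = 91*(-98 + (2 + ⅙)) = 91*(-98 + 13/6) = 91*(-575/6) = -52325/6 ≈ -8720.8)
√(l + L(-170, -218)) = √(-52325/6 + (-6 - 218 - 170)) = √(-52325/6 - 394) = √(-54689/6) = I*√328134/6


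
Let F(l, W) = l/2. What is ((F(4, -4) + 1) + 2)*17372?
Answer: 86860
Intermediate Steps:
F(l, W) = l/2 (F(l, W) = l*(½) = l/2)
((F(4, -4) + 1) + 2)*17372 = (((½)*4 + 1) + 2)*17372 = ((2 + 1) + 2)*17372 = (3 + 2)*17372 = 5*17372 = 86860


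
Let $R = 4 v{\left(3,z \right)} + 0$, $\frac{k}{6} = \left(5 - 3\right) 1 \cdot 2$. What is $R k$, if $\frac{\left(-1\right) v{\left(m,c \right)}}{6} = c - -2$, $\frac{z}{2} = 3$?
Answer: $-4608$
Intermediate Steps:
$k = 24$ ($k = 6 \left(5 - 3\right) 1 \cdot 2 = 6 \cdot 2 \cdot 1 \cdot 2 = 6 \cdot 2 \cdot 2 = 6 \cdot 4 = 24$)
$z = 6$ ($z = 2 \cdot 3 = 6$)
$v{\left(m,c \right)} = -12 - 6 c$ ($v{\left(m,c \right)} = - 6 \left(c - -2\right) = - 6 \left(c + 2\right) = - 6 \left(2 + c\right) = -12 - 6 c$)
$R = -192$ ($R = 4 \left(-12 - 36\right) + 0 = 4 \left(-48\right) + 0 = -192 + 0 = -192$)
$R k = \left(-192\right) 24 = -4608$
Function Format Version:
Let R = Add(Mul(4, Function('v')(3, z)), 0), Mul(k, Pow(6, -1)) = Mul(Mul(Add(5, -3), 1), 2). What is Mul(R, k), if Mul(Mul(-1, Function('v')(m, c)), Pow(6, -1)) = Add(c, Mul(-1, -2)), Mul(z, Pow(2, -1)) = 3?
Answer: -4608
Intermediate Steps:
k = 24 (k = Mul(6, Mul(Mul(Add(5, -3), 1), 2)) = Mul(6, Mul(Mul(2, 1), 2)) = Mul(6, Mul(2, 2)) = Mul(6, 4) = 24)
z = 6 (z = Mul(2, 3) = 6)
Function('v')(m, c) = Add(-12, Mul(-6, c)) (Function('v')(m, c) = Mul(-6, Add(c, Mul(-1, -2))) = Mul(-6, Add(c, 2)) = Mul(-6, Add(2, c)) = Add(-12, Mul(-6, c)))
R = -192 (R = Add(Mul(4, Add(-12, Mul(-6, 6))), 0) = Add(Mul(4, Add(-12, -36)), 0) = Add(Mul(4, -48), 0) = Add(-192, 0) = -192)
Mul(R, k) = Mul(-192, 24) = -4608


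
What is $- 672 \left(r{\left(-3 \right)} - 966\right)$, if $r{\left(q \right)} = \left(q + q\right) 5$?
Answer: $669312$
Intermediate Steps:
$r{\left(q \right)} = 10 q$ ($r{\left(q \right)} = 2 q 5 = 10 q$)
$- 672 \left(r{\left(-3 \right)} - 966\right) = - 672 \left(10 \left(-3\right) - 966\right) = - 672 \left(-30 - 966\right) = \left(-672\right) \left(-996\right) = 669312$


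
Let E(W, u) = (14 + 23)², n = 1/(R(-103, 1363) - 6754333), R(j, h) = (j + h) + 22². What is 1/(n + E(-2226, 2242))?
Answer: 6752589/9244294340 ≈ 0.00073046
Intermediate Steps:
R(j, h) = 484 + h + j (R(j, h) = (h + j) + 484 = 484 + h + j)
n = -1/6752589 (n = 1/((484 + 1363 - 103) - 6754333) = 1/(1744 - 6754333) = 1/(-6752589) = -1/6752589 ≈ -1.4809e-7)
E(W, u) = 1369 (E(W, u) = 37² = 1369)
1/(n + E(-2226, 2242)) = 1/(-1/6752589 + 1369) = 1/(9244294340/6752589) = 6752589/9244294340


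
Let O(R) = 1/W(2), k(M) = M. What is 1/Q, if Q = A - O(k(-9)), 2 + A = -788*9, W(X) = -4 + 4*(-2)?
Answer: -12/85127 ≈ -0.00014097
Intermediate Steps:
W(X) = -12 (W(X) = -4 - 8 = -12)
O(R) = -1/12 (O(R) = 1/(-12) = -1/12)
A = -7094 (A = -2 - 788*9 = -2 - 7092 = -7094)
Q = -85127/12 (Q = -7094 - 1*(-1/12) = -7094 + 1/12 = -85127/12 ≈ -7093.9)
1/Q = 1/(-85127/12) = -12/85127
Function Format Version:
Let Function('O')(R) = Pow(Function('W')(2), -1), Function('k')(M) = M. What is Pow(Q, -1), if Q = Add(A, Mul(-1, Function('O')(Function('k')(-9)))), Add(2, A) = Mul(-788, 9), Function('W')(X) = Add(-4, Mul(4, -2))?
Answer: Rational(-12, 85127) ≈ -0.00014097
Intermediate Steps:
Function('W')(X) = -12 (Function('W')(X) = Add(-4, -8) = -12)
Function('O')(R) = Rational(-1, 12) (Function('O')(R) = Pow(-12, -1) = Rational(-1, 12))
A = -7094 (A = Add(-2, Mul(-788, 9)) = Add(-2, -7092) = -7094)
Q = Rational(-85127, 12) (Q = Add(-7094, Mul(-1, Rational(-1, 12))) = Add(-7094, Rational(1, 12)) = Rational(-85127, 12) ≈ -7093.9)
Pow(Q, -1) = Pow(Rational(-85127, 12), -1) = Rational(-12, 85127)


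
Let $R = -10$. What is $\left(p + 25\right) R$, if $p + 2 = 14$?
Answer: $-370$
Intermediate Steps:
$p = 12$ ($p = -2 + 14 = 12$)
$\left(p + 25\right) R = \left(12 + 25\right) \left(-10\right) = 37 \left(-10\right) = -370$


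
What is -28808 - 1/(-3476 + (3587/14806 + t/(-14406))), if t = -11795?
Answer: -762576487584497/26470997473 ≈ -28808.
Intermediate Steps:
-28808 - 1/(-3476 + (3587/14806 + t/(-14406))) = -28808 - 1/(-3476 + (3587/14806 - 11795/(-14406))) = -28808 - 1/(-3476 + (3587*(1/14806) - 11795*(-1/14406))) = -28808 - 1/(-3476 + (3587/14806 + 1685/2058)) = -28808 - 1/(-3476 + 8082539/7617687) = -28808 - 1/(-26470997473/7617687) = -28808 - 1*(-7617687/26470997473) = -28808 + 7617687/26470997473 = -762576487584497/26470997473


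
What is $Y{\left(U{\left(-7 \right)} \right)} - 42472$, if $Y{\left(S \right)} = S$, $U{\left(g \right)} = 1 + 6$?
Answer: $-42465$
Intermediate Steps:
$U{\left(g \right)} = 7$
$Y{\left(U{\left(-7 \right)} \right)} - 42472 = 7 - 42472 = -42465$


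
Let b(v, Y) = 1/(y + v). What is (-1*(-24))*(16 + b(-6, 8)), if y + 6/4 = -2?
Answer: 7248/19 ≈ 381.47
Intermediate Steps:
y = -7/2 (y = -3/2 - 2 = -7/2 ≈ -3.5000)
b(v, Y) = 1/(-7/2 + v)
(-1*(-24))*(16 + b(-6, 8)) = (-1*(-24))*(16 + 2/(-7 + 2*(-6))) = 24*(16 + 2/(-7 - 12)) = 24*(16 + 2/(-19)) = 24*(16 + 2*(-1/19)) = 24*(16 - 2/19) = 24*(302/19) = 7248/19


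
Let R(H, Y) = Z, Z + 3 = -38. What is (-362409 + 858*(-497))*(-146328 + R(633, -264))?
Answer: 115460990115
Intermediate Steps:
Z = -41 (Z = -3 - 38 = -41)
R(H, Y) = -41
(-362409 + 858*(-497))*(-146328 + R(633, -264)) = (-362409 + 858*(-497))*(-146328 - 41) = (-362409 - 426426)*(-146369) = -788835*(-146369) = 115460990115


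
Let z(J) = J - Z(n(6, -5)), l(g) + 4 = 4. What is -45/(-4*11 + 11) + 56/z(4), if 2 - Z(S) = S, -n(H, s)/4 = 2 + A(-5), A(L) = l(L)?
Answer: -263/33 ≈ -7.9697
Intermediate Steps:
l(g) = 0 (l(g) = -4 + 4 = 0)
A(L) = 0
n(H, s) = -8 (n(H, s) = -4*(2 + 0) = -4*2 = -8)
Z(S) = 2 - S
z(J) = -10 + J (z(J) = J - (2 - 1*(-8)) = J - (2 + 8) = J - 1*10 = J - 10 = -10 + J)
-45/(-4*11 + 11) + 56/z(4) = -45/(-4*11 + 11) + 56/(-10 + 4) = -45/(-44 + 11) + 56/(-6) = -45/(-33) + 56*(-1/6) = -45*(-1/33) - 28/3 = 15/11 - 28/3 = -263/33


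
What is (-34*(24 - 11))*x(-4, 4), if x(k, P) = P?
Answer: -1768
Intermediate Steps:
(-34*(24 - 11))*x(-4, 4) = -34*(24 - 11)*4 = -34*13*4 = -442*4 = -1768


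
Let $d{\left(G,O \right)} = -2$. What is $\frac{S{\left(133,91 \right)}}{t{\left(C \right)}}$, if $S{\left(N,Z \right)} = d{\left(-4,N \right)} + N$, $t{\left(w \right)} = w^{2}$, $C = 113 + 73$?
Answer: $\frac{131}{34596} \approx 0.0037866$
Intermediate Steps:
$C = 186$
$S{\left(N,Z \right)} = -2 + N$
$\frac{S{\left(133,91 \right)}}{t{\left(C \right)}} = \frac{-2 + 133}{186^{2}} = \frac{131}{34596}$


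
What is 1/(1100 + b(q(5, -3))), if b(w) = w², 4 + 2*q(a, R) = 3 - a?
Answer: 1/1109 ≈ 0.00090171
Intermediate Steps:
q(a, R) = -½ - a/2 (q(a, R) = -2 + (3 - a)/2 = -2 + (3/2 - a/2) = -½ - a/2)
1/(1100 + b(q(5, -3))) = 1/(1100 + (-½ - ½*5)²) = 1/(1100 + (-½ - 5/2)²) = 1/(1100 + (-3)²) = 1/(1100 + 9) = 1/1109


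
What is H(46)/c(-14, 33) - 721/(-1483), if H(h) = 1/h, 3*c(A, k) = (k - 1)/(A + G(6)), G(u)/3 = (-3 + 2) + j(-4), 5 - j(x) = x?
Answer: 552901/1091488 ≈ 0.50656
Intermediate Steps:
j(x) = 5 - x
G(u) = 24 (G(u) = 3*((-3 + 2) + (5 - 1*(-4))) = 3*(-1 + (5 + 4)) = 3*(-1 + 9) = 3*8 = 24)
c(A, k) = (-1 + k)/(3*(24 + A)) (c(A, k) = ((k - 1)/(A + 24))/3 = ((-1 + k)/(24 + A))/3 = (-1 + k)/(3*(24 + A)))
H(46)/c(-14, 33) - 721/(-1483) = 1/(46*(((-1 + 33)/(3*(24 - 14))))) - 721/(-1483) = 1/(46*(((⅓)*32/10))) - 721*(-1/1483) = 1/(46*(((⅓)*(⅒)*32))) + 721/1483 = 1/(46*(16/15)) + 721/1483 = (1/46)*(15/16) + 721/1483 = 15/736 + 721/1483 = 552901/1091488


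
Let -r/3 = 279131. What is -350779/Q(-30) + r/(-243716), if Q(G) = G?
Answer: 42757788277/3655740 ≈ 11696.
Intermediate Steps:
r = -837393 (r = -3*279131 = -837393)
-350779/Q(-30) + r/(-243716) = -350779/(-30) - 837393/(-243716) = -350779*(-1/30) - 837393*(-1/243716) = 350779/30 + 837393/243716 = 42757788277/3655740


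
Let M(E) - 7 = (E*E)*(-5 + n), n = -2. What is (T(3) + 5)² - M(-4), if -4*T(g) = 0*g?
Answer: 130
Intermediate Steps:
T(g) = 0 (T(g) = -0*g = -¼*0 = 0)
M(E) = 7 - 7*E² (M(E) = 7 + (E*E)*(-5 - 2) = 7 + E²*(-7) = 7 - 7*E²)
(T(3) + 5)² - M(-4) = (0 + 5)² - (7 - 7*(-4)²) = 5² - (7 - 7*16) = 25 - (7 - 112) = 25 - 1*(-105) = 25 + 105 = 130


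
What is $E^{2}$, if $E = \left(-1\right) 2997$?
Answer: $8982009$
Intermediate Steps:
$E = -2997$
$E^{2} = \left(-2997\right)^{2} = 8982009$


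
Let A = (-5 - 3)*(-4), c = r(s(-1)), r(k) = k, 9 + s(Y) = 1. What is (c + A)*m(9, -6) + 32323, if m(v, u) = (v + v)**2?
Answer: 40099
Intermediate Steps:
s(Y) = -8 (s(Y) = -9 + 1 = -8)
m(v, u) = 4*v**2 (m(v, u) = (2*v)**2 = 4*v**2)
c = -8
A = 32 (A = -8*(-4) = 32)
(c + A)*m(9, -6) + 32323 = (-8 + 32)*(4*9**2) + 32323 = 24*(4*81) + 32323 = 24*324 + 32323 = 7776 + 32323 = 40099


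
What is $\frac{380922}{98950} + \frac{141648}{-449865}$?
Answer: $\frac{403454887}{114138825} \approx 3.5348$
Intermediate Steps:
$\frac{380922}{98950} + \frac{141648}{-449865} = 380922 \cdot \frac{1}{98950} + 141648 \left(- \frac{1}{449865}\right) = \frac{190461}{49475} - \frac{3632}{11535} = \frac{403454887}{114138825}$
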